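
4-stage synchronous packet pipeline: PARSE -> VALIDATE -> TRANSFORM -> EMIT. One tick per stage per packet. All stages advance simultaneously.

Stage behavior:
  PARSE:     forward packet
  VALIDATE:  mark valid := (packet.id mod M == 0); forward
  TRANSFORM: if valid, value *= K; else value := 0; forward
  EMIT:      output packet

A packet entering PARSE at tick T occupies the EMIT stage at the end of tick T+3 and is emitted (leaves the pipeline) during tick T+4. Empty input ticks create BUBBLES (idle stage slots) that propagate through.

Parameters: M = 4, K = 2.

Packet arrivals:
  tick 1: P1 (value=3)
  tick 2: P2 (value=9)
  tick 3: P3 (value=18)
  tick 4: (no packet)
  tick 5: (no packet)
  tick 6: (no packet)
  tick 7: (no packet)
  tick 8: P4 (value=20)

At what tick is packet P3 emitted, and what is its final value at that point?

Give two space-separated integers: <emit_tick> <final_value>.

Answer: 7 0

Derivation:
Tick 1: [PARSE:P1(v=3,ok=F), VALIDATE:-, TRANSFORM:-, EMIT:-] out:-; in:P1
Tick 2: [PARSE:P2(v=9,ok=F), VALIDATE:P1(v=3,ok=F), TRANSFORM:-, EMIT:-] out:-; in:P2
Tick 3: [PARSE:P3(v=18,ok=F), VALIDATE:P2(v=9,ok=F), TRANSFORM:P1(v=0,ok=F), EMIT:-] out:-; in:P3
Tick 4: [PARSE:-, VALIDATE:P3(v=18,ok=F), TRANSFORM:P2(v=0,ok=F), EMIT:P1(v=0,ok=F)] out:-; in:-
Tick 5: [PARSE:-, VALIDATE:-, TRANSFORM:P3(v=0,ok=F), EMIT:P2(v=0,ok=F)] out:P1(v=0); in:-
Tick 6: [PARSE:-, VALIDATE:-, TRANSFORM:-, EMIT:P3(v=0,ok=F)] out:P2(v=0); in:-
Tick 7: [PARSE:-, VALIDATE:-, TRANSFORM:-, EMIT:-] out:P3(v=0); in:-
Tick 8: [PARSE:P4(v=20,ok=F), VALIDATE:-, TRANSFORM:-, EMIT:-] out:-; in:P4
Tick 9: [PARSE:-, VALIDATE:P4(v=20,ok=T), TRANSFORM:-, EMIT:-] out:-; in:-
Tick 10: [PARSE:-, VALIDATE:-, TRANSFORM:P4(v=40,ok=T), EMIT:-] out:-; in:-
Tick 11: [PARSE:-, VALIDATE:-, TRANSFORM:-, EMIT:P4(v=40,ok=T)] out:-; in:-
Tick 12: [PARSE:-, VALIDATE:-, TRANSFORM:-, EMIT:-] out:P4(v=40); in:-
P3: arrives tick 3, valid=False (id=3, id%4=3), emit tick 7, final value 0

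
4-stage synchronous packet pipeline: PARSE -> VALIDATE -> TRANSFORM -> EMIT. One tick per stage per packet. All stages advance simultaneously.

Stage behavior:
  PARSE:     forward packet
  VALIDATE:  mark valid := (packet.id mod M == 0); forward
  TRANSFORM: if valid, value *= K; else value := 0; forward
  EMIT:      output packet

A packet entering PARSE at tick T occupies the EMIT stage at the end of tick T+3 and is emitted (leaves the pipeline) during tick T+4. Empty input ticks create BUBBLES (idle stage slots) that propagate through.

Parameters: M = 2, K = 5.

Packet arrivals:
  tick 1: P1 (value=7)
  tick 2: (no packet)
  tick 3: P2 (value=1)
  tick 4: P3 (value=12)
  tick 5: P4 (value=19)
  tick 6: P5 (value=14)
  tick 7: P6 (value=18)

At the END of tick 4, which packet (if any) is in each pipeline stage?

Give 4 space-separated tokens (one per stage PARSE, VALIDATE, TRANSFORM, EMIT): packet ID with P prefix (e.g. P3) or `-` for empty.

Tick 1: [PARSE:P1(v=7,ok=F), VALIDATE:-, TRANSFORM:-, EMIT:-] out:-; in:P1
Tick 2: [PARSE:-, VALIDATE:P1(v=7,ok=F), TRANSFORM:-, EMIT:-] out:-; in:-
Tick 3: [PARSE:P2(v=1,ok=F), VALIDATE:-, TRANSFORM:P1(v=0,ok=F), EMIT:-] out:-; in:P2
Tick 4: [PARSE:P3(v=12,ok=F), VALIDATE:P2(v=1,ok=T), TRANSFORM:-, EMIT:P1(v=0,ok=F)] out:-; in:P3
At end of tick 4: ['P3', 'P2', '-', 'P1']

Answer: P3 P2 - P1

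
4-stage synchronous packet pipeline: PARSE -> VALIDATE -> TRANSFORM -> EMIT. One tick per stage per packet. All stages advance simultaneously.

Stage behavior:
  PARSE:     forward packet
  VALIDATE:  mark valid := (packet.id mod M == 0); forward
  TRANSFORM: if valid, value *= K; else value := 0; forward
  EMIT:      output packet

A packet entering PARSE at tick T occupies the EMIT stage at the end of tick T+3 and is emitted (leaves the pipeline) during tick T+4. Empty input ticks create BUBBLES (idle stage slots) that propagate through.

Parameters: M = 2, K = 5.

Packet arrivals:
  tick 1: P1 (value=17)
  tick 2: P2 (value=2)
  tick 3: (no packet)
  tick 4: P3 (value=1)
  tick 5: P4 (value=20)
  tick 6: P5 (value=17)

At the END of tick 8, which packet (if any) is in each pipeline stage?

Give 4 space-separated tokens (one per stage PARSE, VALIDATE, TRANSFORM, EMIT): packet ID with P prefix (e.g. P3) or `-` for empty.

Answer: - - P5 P4

Derivation:
Tick 1: [PARSE:P1(v=17,ok=F), VALIDATE:-, TRANSFORM:-, EMIT:-] out:-; in:P1
Tick 2: [PARSE:P2(v=2,ok=F), VALIDATE:P1(v=17,ok=F), TRANSFORM:-, EMIT:-] out:-; in:P2
Tick 3: [PARSE:-, VALIDATE:P2(v=2,ok=T), TRANSFORM:P1(v=0,ok=F), EMIT:-] out:-; in:-
Tick 4: [PARSE:P3(v=1,ok=F), VALIDATE:-, TRANSFORM:P2(v=10,ok=T), EMIT:P1(v=0,ok=F)] out:-; in:P3
Tick 5: [PARSE:P4(v=20,ok=F), VALIDATE:P3(v=1,ok=F), TRANSFORM:-, EMIT:P2(v=10,ok=T)] out:P1(v=0); in:P4
Tick 6: [PARSE:P5(v=17,ok=F), VALIDATE:P4(v=20,ok=T), TRANSFORM:P3(v=0,ok=F), EMIT:-] out:P2(v=10); in:P5
Tick 7: [PARSE:-, VALIDATE:P5(v=17,ok=F), TRANSFORM:P4(v=100,ok=T), EMIT:P3(v=0,ok=F)] out:-; in:-
Tick 8: [PARSE:-, VALIDATE:-, TRANSFORM:P5(v=0,ok=F), EMIT:P4(v=100,ok=T)] out:P3(v=0); in:-
At end of tick 8: ['-', '-', 'P5', 'P4']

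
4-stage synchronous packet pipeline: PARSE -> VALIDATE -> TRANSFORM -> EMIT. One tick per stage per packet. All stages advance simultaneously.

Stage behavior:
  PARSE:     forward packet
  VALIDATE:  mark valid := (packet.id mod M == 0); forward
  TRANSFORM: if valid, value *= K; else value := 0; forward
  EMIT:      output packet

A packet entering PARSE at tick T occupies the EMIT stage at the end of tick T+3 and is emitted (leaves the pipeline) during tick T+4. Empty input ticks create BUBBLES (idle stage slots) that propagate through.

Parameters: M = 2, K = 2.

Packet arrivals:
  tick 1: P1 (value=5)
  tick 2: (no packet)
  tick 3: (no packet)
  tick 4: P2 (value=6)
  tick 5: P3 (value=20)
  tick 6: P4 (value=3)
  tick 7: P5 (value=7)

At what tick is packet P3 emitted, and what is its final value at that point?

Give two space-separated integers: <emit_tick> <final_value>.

Tick 1: [PARSE:P1(v=5,ok=F), VALIDATE:-, TRANSFORM:-, EMIT:-] out:-; in:P1
Tick 2: [PARSE:-, VALIDATE:P1(v=5,ok=F), TRANSFORM:-, EMIT:-] out:-; in:-
Tick 3: [PARSE:-, VALIDATE:-, TRANSFORM:P1(v=0,ok=F), EMIT:-] out:-; in:-
Tick 4: [PARSE:P2(v=6,ok=F), VALIDATE:-, TRANSFORM:-, EMIT:P1(v=0,ok=F)] out:-; in:P2
Tick 5: [PARSE:P3(v=20,ok=F), VALIDATE:P2(v=6,ok=T), TRANSFORM:-, EMIT:-] out:P1(v=0); in:P3
Tick 6: [PARSE:P4(v=3,ok=F), VALIDATE:P3(v=20,ok=F), TRANSFORM:P2(v=12,ok=T), EMIT:-] out:-; in:P4
Tick 7: [PARSE:P5(v=7,ok=F), VALIDATE:P4(v=3,ok=T), TRANSFORM:P3(v=0,ok=F), EMIT:P2(v=12,ok=T)] out:-; in:P5
Tick 8: [PARSE:-, VALIDATE:P5(v=7,ok=F), TRANSFORM:P4(v=6,ok=T), EMIT:P3(v=0,ok=F)] out:P2(v=12); in:-
Tick 9: [PARSE:-, VALIDATE:-, TRANSFORM:P5(v=0,ok=F), EMIT:P4(v=6,ok=T)] out:P3(v=0); in:-
Tick 10: [PARSE:-, VALIDATE:-, TRANSFORM:-, EMIT:P5(v=0,ok=F)] out:P4(v=6); in:-
Tick 11: [PARSE:-, VALIDATE:-, TRANSFORM:-, EMIT:-] out:P5(v=0); in:-
P3: arrives tick 5, valid=False (id=3, id%2=1), emit tick 9, final value 0

Answer: 9 0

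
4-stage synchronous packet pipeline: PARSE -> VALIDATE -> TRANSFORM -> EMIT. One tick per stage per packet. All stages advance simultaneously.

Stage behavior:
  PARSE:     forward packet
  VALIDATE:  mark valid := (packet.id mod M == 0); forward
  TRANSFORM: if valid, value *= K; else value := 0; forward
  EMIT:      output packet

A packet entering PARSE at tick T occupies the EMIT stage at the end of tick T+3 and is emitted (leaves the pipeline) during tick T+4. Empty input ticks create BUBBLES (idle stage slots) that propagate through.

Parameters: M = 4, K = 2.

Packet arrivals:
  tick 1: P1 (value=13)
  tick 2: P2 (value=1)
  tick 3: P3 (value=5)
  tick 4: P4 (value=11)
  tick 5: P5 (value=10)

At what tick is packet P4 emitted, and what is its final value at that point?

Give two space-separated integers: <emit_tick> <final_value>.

Answer: 8 22

Derivation:
Tick 1: [PARSE:P1(v=13,ok=F), VALIDATE:-, TRANSFORM:-, EMIT:-] out:-; in:P1
Tick 2: [PARSE:P2(v=1,ok=F), VALIDATE:P1(v=13,ok=F), TRANSFORM:-, EMIT:-] out:-; in:P2
Tick 3: [PARSE:P3(v=5,ok=F), VALIDATE:P2(v=1,ok=F), TRANSFORM:P1(v=0,ok=F), EMIT:-] out:-; in:P3
Tick 4: [PARSE:P4(v=11,ok=F), VALIDATE:P3(v=5,ok=F), TRANSFORM:P2(v=0,ok=F), EMIT:P1(v=0,ok=F)] out:-; in:P4
Tick 5: [PARSE:P5(v=10,ok=F), VALIDATE:P4(v=11,ok=T), TRANSFORM:P3(v=0,ok=F), EMIT:P2(v=0,ok=F)] out:P1(v=0); in:P5
Tick 6: [PARSE:-, VALIDATE:P5(v=10,ok=F), TRANSFORM:P4(v=22,ok=T), EMIT:P3(v=0,ok=F)] out:P2(v=0); in:-
Tick 7: [PARSE:-, VALIDATE:-, TRANSFORM:P5(v=0,ok=F), EMIT:P4(v=22,ok=T)] out:P3(v=0); in:-
Tick 8: [PARSE:-, VALIDATE:-, TRANSFORM:-, EMIT:P5(v=0,ok=F)] out:P4(v=22); in:-
Tick 9: [PARSE:-, VALIDATE:-, TRANSFORM:-, EMIT:-] out:P5(v=0); in:-
P4: arrives tick 4, valid=True (id=4, id%4=0), emit tick 8, final value 22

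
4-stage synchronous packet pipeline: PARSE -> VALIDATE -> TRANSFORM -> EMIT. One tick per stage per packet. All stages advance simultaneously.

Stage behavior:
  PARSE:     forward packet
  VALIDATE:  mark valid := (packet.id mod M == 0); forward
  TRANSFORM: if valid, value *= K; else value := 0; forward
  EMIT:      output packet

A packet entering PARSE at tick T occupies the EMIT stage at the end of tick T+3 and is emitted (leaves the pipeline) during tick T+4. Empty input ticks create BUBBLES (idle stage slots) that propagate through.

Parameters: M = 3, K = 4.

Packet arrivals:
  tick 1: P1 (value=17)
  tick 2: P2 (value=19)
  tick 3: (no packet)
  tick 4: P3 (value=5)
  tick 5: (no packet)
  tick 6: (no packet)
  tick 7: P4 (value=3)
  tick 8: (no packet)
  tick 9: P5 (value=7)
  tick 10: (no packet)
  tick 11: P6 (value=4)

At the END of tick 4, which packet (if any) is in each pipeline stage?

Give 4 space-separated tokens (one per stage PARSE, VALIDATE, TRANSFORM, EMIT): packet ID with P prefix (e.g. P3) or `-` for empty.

Answer: P3 - P2 P1

Derivation:
Tick 1: [PARSE:P1(v=17,ok=F), VALIDATE:-, TRANSFORM:-, EMIT:-] out:-; in:P1
Tick 2: [PARSE:P2(v=19,ok=F), VALIDATE:P1(v=17,ok=F), TRANSFORM:-, EMIT:-] out:-; in:P2
Tick 3: [PARSE:-, VALIDATE:P2(v=19,ok=F), TRANSFORM:P1(v=0,ok=F), EMIT:-] out:-; in:-
Tick 4: [PARSE:P3(v=5,ok=F), VALIDATE:-, TRANSFORM:P2(v=0,ok=F), EMIT:P1(v=0,ok=F)] out:-; in:P3
At end of tick 4: ['P3', '-', 'P2', 'P1']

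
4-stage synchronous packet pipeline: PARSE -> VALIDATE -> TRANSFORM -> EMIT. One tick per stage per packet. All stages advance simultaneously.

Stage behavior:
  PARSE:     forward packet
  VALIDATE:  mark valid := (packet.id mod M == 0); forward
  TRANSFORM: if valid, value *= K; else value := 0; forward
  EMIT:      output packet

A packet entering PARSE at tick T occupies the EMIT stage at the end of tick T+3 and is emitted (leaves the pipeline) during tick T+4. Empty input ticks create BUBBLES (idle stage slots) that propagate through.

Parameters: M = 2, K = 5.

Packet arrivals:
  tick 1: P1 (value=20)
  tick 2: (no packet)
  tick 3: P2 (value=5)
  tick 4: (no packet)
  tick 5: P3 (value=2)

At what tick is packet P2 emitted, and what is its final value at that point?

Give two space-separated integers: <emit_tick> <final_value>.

Answer: 7 25

Derivation:
Tick 1: [PARSE:P1(v=20,ok=F), VALIDATE:-, TRANSFORM:-, EMIT:-] out:-; in:P1
Tick 2: [PARSE:-, VALIDATE:P1(v=20,ok=F), TRANSFORM:-, EMIT:-] out:-; in:-
Tick 3: [PARSE:P2(v=5,ok=F), VALIDATE:-, TRANSFORM:P1(v=0,ok=F), EMIT:-] out:-; in:P2
Tick 4: [PARSE:-, VALIDATE:P2(v=5,ok=T), TRANSFORM:-, EMIT:P1(v=0,ok=F)] out:-; in:-
Tick 5: [PARSE:P3(v=2,ok=F), VALIDATE:-, TRANSFORM:P2(v=25,ok=T), EMIT:-] out:P1(v=0); in:P3
Tick 6: [PARSE:-, VALIDATE:P3(v=2,ok=F), TRANSFORM:-, EMIT:P2(v=25,ok=T)] out:-; in:-
Tick 7: [PARSE:-, VALIDATE:-, TRANSFORM:P3(v=0,ok=F), EMIT:-] out:P2(v=25); in:-
Tick 8: [PARSE:-, VALIDATE:-, TRANSFORM:-, EMIT:P3(v=0,ok=F)] out:-; in:-
Tick 9: [PARSE:-, VALIDATE:-, TRANSFORM:-, EMIT:-] out:P3(v=0); in:-
P2: arrives tick 3, valid=True (id=2, id%2=0), emit tick 7, final value 25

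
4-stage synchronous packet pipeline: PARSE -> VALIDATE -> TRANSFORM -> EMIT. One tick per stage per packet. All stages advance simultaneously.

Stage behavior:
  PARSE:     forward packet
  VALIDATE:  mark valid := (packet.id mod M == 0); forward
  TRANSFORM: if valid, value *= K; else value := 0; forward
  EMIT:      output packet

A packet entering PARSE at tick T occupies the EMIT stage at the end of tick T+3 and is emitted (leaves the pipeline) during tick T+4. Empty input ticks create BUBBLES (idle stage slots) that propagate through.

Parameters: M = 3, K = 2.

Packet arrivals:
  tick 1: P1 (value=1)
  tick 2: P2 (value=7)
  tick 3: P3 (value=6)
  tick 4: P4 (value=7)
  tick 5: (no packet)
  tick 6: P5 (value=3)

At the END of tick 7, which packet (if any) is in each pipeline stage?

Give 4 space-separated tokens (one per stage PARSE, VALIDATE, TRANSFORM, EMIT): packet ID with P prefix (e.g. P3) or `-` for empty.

Answer: - P5 - P4

Derivation:
Tick 1: [PARSE:P1(v=1,ok=F), VALIDATE:-, TRANSFORM:-, EMIT:-] out:-; in:P1
Tick 2: [PARSE:P2(v=7,ok=F), VALIDATE:P1(v=1,ok=F), TRANSFORM:-, EMIT:-] out:-; in:P2
Tick 3: [PARSE:P3(v=6,ok=F), VALIDATE:P2(v=7,ok=F), TRANSFORM:P1(v=0,ok=F), EMIT:-] out:-; in:P3
Tick 4: [PARSE:P4(v=7,ok=F), VALIDATE:P3(v=6,ok=T), TRANSFORM:P2(v=0,ok=F), EMIT:P1(v=0,ok=F)] out:-; in:P4
Tick 5: [PARSE:-, VALIDATE:P4(v=7,ok=F), TRANSFORM:P3(v=12,ok=T), EMIT:P2(v=0,ok=F)] out:P1(v=0); in:-
Tick 6: [PARSE:P5(v=3,ok=F), VALIDATE:-, TRANSFORM:P4(v=0,ok=F), EMIT:P3(v=12,ok=T)] out:P2(v=0); in:P5
Tick 7: [PARSE:-, VALIDATE:P5(v=3,ok=F), TRANSFORM:-, EMIT:P4(v=0,ok=F)] out:P3(v=12); in:-
At end of tick 7: ['-', 'P5', '-', 'P4']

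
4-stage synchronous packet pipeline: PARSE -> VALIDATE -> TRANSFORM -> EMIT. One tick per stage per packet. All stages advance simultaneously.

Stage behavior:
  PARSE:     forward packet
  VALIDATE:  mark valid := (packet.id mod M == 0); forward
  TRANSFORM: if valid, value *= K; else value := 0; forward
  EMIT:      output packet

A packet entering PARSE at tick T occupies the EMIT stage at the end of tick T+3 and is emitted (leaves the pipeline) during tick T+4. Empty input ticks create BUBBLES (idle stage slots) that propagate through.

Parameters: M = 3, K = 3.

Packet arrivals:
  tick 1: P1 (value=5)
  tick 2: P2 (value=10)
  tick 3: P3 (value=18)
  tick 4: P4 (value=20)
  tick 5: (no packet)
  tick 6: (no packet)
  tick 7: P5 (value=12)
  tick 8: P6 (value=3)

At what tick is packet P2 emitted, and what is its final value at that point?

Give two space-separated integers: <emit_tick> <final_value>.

Tick 1: [PARSE:P1(v=5,ok=F), VALIDATE:-, TRANSFORM:-, EMIT:-] out:-; in:P1
Tick 2: [PARSE:P2(v=10,ok=F), VALIDATE:P1(v=5,ok=F), TRANSFORM:-, EMIT:-] out:-; in:P2
Tick 3: [PARSE:P3(v=18,ok=F), VALIDATE:P2(v=10,ok=F), TRANSFORM:P1(v=0,ok=F), EMIT:-] out:-; in:P3
Tick 4: [PARSE:P4(v=20,ok=F), VALIDATE:P3(v=18,ok=T), TRANSFORM:P2(v=0,ok=F), EMIT:P1(v=0,ok=F)] out:-; in:P4
Tick 5: [PARSE:-, VALIDATE:P4(v=20,ok=F), TRANSFORM:P3(v=54,ok=T), EMIT:P2(v=0,ok=F)] out:P1(v=0); in:-
Tick 6: [PARSE:-, VALIDATE:-, TRANSFORM:P4(v=0,ok=F), EMIT:P3(v=54,ok=T)] out:P2(v=0); in:-
Tick 7: [PARSE:P5(v=12,ok=F), VALIDATE:-, TRANSFORM:-, EMIT:P4(v=0,ok=F)] out:P3(v=54); in:P5
Tick 8: [PARSE:P6(v=3,ok=F), VALIDATE:P5(v=12,ok=F), TRANSFORM:-, EMIT:-] out:P4(v=0); in:P6
Tick 9: [PARSE:-, VALIDATE:P6(v=3,ok=T), TRANSFORM:P5(v=0,ok=F), EMIT:-] out:-; in:-
Tick 10: [PARSE:-, VALIDATE:-, TRANSFORM:P6(v=9,ok=T), EMIT:P5(v=0,ok=F)] out:-; in:-
Tick 11: [PARSE:-, VALIDATE:-, TRANSFORM:-, EMIT:P6(v=9,ok=T)] out:P5(v=0); in:-
Tick 12: [PARSE:-, VALIDATE:-, TRANSFORM:-, EMIT:-] out:P6(v=9); in:-
P2: arrives tick 2, valid=False (id=2, id%3=2), emit tick 6, final value 0

Answer: 6 0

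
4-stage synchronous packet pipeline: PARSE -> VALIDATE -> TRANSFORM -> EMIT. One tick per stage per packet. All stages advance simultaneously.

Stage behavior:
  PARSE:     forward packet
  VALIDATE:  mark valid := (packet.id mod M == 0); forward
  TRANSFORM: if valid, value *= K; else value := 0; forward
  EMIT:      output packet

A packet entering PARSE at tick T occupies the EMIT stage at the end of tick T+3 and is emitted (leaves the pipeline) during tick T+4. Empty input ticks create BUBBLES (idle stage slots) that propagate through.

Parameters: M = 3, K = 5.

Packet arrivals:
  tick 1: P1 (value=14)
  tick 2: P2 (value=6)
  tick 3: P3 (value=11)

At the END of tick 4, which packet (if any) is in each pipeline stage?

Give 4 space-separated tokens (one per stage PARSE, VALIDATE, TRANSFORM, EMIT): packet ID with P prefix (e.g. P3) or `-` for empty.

Tick 1: [PARSE:P1(v=14,ok=F), VALIDATE:-, TRANSFORM:-, EMIT:-] out:-; in:P1
Tick 2: [PARSE:P2(v=6,ok=F), VALIDATE:P1(v=14,ok=F), TRANSFORM:-, EMIT:-] out:-; in:P2
Tick 3: [PARSE:P3(v=11,ok=F), VALIDATE:P2(v=6,ok=F), TRANSFORM:P1(v=0,ok=F), EMIT:-] out:-; in:P3
Tick 4: [PARSE:-, VALIDATE:P3(v=11,ok=T), TRANSFORM:P2(v=0,ok=F), EMIT:P1(v=0,ok=F)] out:-; in:-
At end of tick 4: ['-', 'P3', 'P2', 'P1']

Answer: - P3 P2 P1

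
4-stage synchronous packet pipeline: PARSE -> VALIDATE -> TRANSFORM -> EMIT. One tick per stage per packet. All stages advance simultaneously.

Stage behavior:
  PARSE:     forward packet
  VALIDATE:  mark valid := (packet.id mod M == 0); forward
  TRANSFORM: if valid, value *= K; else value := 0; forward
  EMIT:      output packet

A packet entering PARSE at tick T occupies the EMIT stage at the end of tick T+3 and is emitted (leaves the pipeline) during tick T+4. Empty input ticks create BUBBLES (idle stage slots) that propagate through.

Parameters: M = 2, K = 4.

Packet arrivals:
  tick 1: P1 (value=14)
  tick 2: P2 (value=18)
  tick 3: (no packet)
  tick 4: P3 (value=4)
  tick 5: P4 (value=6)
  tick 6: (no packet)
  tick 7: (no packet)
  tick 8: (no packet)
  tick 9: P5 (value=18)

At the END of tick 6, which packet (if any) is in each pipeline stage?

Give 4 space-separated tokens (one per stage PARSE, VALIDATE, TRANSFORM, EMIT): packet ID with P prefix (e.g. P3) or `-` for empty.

Tick 1: [PARSE:P1(v=14,ok=F), VALIDATE:-, TRANSFORM:-, EMIT:-] out:-; in:P1
Tick 2: [PARSE:P2(v=18,ok=F), VALIDATE:P1(v=14,ok=F), TRANSFORM:-, EMIT:-] out:-; in:P2
Tick 3: [PARSE:-, VALIDATE:P2(v=18,ok=T), TRANSFORM:P1(v=0,ok=F), EMIT:-] out:-; in:-
Tick 4: [PARSE:P3(v=4,ok=F), VALIDATE:-, TRANSFORM:P2(v=72,ok=T), EMIT:P1(v=0,ok=F)] out:-; in:P3
Tick 5: [PARSE:P4(v=6,ok=F), VALIDATE:P3(v=4,ok=F), TRANSFORM:-, EMIT:P2(v=72,ok=T)] out:P1(v=0); in:P4
Tick 6: [PARSE:-, VALIDATE:P4(v=6,ok=T), TRANSFORM:P3(v=0,ok=F), EMIT:-] out:P2(v=72); in:-
At end of tick 6: ['-', 'P4', 'P3', '-']

Answer: - P4 P3 -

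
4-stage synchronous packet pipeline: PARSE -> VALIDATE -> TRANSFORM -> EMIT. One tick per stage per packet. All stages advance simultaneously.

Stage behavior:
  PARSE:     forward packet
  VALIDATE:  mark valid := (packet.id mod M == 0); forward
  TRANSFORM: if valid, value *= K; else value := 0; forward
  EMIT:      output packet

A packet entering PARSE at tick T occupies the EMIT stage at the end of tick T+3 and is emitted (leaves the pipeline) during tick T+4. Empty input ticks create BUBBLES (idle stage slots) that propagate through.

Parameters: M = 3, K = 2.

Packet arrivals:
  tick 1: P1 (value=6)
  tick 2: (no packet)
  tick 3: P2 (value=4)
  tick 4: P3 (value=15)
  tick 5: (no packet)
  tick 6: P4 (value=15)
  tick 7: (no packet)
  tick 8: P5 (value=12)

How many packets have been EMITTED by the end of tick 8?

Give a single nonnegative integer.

Tick 1: [PARSE:P1(v=6,ok=F), VALIDATE:-, TRANSFORM:-, EMIT:-] out:-; in:P1
Tick 2: [PARSE:-, VALIDATE:P1(v=6,ok=F), TRANSFORM:-, EMIT:-] out:-; in:-
Tick 3: [PARSE:P2(v=4,ok=F), VALIDATE:-, TRANSFORM:P1(v=0,ok=F), EMIT:-] out:-; in:P2
Tick 4: [PARSE:P3(v=15,ok=F), VALIDATE:P2(v=4,ok=F), TRANSFORM:-, EMIT:P1(v=0,ok=F)] out:-; in:P3
Tick 5: [PARSE:-, VALIDATE:P3(v=15,ok=T), TRANSFORM:P2(v=0,ok=F), EMIT:-] out:P1(v=0); in:-
Tick 6: [PARSE:P4(v=15,ok=F), VALIDATE:-, TRANSFORM:P3(v=30,ok=T), EMIT:P2(v=0,ok=F)] out:-; in:P4
Tick 7: [PARSE:-, VALIDATE:P4(v=15,ok=F), TRANSFORM:-, EMIT:P3(v=30,ok=T)] out:P2(v=0); in:-
Tick 8: [PARSE:P5(v=12,ok=F), VALIDATE:-, TRANSFORM:P4(v=0,ok=F), EMIT:-] out:P3(v=30); in:P5
Emitted by tick 8: ['P1', 'P2', 'P3']

Answer: 3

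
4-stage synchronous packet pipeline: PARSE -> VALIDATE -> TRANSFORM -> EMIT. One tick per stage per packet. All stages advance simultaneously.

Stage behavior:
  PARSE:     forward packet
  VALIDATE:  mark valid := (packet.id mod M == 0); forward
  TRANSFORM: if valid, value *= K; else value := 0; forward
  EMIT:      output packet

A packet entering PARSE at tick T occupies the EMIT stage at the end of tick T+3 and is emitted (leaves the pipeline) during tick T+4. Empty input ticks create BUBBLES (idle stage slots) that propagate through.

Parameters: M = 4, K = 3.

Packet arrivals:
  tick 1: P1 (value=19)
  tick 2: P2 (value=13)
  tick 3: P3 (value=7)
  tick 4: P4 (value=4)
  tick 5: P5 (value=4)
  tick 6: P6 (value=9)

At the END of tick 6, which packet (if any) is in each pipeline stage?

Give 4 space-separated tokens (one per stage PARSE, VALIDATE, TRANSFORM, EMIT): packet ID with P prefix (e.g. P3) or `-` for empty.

Tick 1: [PARSE:P1(v=19,ok=F), VALIDATE:-, TRANSFORM:-, EMIT:-] out:-; in:P1
Tick 2: [PARSE:P2(v=13,ok=F), VALIDATE:P1(v=19,ok=F), TRANSFORM:-, EMIT:-] out:-; in:P2
Tick 3: [PARSE:P3(v=7,ok=F), VALIDATE:P2(v=13,ok=F), TRANSFORM:P1(v=0,ok=F), EMIT:-] out:-; in:P3
Tick 4: [PARSE:P4(v=4,ok=F), VALIDATE:P3(v=7,ok=F), TRANSFORM:P2(v=0,ok=F), EMIT:P1(v=0,ok=F)] out:-; in:P4
Tick 5: [PARSE:P5(v=4,ok=F), VALIDATE:P4(v=4,ok=T), TRANSFORM:P3(v=0,ok=F), EMIT:P2(v=0,ok=F)] out:P1(v=0); in:P5
Tick 6: [PARSE:P6(v=9,ok=F), VALIDATE:P5(v=4,ok=F), TRANSFORM:P4(v=12,ok=T), EMIT:P3(v=0,ok=F)] out:P2(v=0); in:P6
At end of tick 6: ['P6', 'P5', 'P4', 'P3']

Answer: P6 P5 P4 P3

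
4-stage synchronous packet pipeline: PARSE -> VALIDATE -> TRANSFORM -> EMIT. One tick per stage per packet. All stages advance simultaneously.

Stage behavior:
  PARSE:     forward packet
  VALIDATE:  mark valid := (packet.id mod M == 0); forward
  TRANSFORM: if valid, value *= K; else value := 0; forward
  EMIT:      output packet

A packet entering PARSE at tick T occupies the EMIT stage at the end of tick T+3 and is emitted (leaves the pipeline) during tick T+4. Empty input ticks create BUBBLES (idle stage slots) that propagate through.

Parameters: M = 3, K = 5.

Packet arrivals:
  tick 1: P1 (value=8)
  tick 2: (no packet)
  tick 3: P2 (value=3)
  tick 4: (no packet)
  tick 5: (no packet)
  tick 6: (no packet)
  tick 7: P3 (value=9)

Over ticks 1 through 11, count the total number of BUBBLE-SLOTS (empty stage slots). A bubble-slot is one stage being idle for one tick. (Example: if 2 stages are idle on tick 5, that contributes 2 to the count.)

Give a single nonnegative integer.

Tick 1: [PARSE:P1(v=8,ok=F), VALIDATE:-, TRANSFORM:-, EMIT:-] out:-; bubbles=3
Tick 2: [PARSE:-, VALIDATE:P1(v=8,ok=F), TRANSFORM:-, EMIT:-] out:-; bubbles=3
Tick 3: [PARSE:P2(v=3,ok=F), VALIDATE:-, TRANSFORM:P1(v=0,ok=F), EMIT:-] out:-; bubbles=2
Tick 4: [PARSE:-, VALIDATE:P2(v=3,ok=F), TRANSFORM:-, EMIT:P1(v=0,ok=F)] out:-; bubbles=2
Tick 5: [PARSE:-, VALIDATE:-, TRANSFORM:P2(v=0,ok=F), EMIT:-] out:P1(v=0); bubbles=3
Tick 6: [PARSE:-, VALIDATE:-, TRANSFORM:-, EMIT:P2(v=0,ok=F)] out:-; bubbles=3
Tick 7: [PARSE:P3(v=9,ok=F), VALIDATE:-, TRANSFORM:-, EMIT:-] out:P2(v=0); bubbles=3
Tick 8: [PARSE:-, VALIDATE:P3(v=9,ok=T), TRANSFORM:-, EMIT:-] out:-; bubbles=3
Tick 9: [PARSE:-, VALIDATE:-, TRANSFORM:P3(v=45,ok=T), EMIT:-] out:-; bubbles=3
Tick 10: [PARSE:-, VALIDATE:-, TRANSFORM:-, EMIT:P3(v=45,ok=T)] out:-; bubbles=3
Tick 11: [PARSE:-, VALIDATE:-, TRANSFORM:-, EMIT:-] out:P3(v=45); bubbles=4
Total bubble-slots: 32

Answer: 32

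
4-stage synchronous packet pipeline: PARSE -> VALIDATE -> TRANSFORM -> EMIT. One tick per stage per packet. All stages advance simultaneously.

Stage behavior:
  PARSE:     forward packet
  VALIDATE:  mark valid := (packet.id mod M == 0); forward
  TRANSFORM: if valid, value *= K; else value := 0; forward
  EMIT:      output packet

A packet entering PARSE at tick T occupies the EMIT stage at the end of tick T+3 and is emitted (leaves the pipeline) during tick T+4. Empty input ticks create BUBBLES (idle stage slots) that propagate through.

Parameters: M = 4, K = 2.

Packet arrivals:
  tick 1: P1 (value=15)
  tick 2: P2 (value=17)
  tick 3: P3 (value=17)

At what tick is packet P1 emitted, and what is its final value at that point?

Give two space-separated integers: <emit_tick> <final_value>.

Answer: 5 0

Derivation:
Tick 1: [PARSE:P1(v=15,ok=F), VALIDATE:-, TRANSFORM:-, EMIT:-] out:-; in:P1
Tick 2: [PARSE:P2(v=17,ok=F), VALIDATE:P1(v=15,ok=F), TRANSFORM:-, EMIT:-] out:-; in:P2
Tick 3: [PARSE:P3(v=17,ok=F), VALIDATE:P2(v=17,ok=F), TRANSFORM:P1(v=0,ok=F), EMIT:-] out:-; in:P3
Tick 4: [PARSE:-, VALIDATE:P3(v=17,ok=F), TRANSFORM:P2(v=0,ok=F), EMIT:P1(v=0,ok=F)] out:-; in:-
Tick 5: [PARSE:-, VALIDATE:-, TRANSFORM:P3(v=0,ok=F), EMIT:P2(v=0,ok=F)] out:P1(v=0); in:-
Tick 6: [PARSE:-, VALIDATE:-, TRANSFORM:-, EMIT:P3(v=0,ok=F)] out:P2(v=0); in:-
Tick 7: [PARSE:-, VALIDATE:-, TRANSFORM:-, EMIT:-] out:P3(v=0); in:-
P1: arrives tick 1, valid=False (id=1, id%4=1), emit tick 5, final value 0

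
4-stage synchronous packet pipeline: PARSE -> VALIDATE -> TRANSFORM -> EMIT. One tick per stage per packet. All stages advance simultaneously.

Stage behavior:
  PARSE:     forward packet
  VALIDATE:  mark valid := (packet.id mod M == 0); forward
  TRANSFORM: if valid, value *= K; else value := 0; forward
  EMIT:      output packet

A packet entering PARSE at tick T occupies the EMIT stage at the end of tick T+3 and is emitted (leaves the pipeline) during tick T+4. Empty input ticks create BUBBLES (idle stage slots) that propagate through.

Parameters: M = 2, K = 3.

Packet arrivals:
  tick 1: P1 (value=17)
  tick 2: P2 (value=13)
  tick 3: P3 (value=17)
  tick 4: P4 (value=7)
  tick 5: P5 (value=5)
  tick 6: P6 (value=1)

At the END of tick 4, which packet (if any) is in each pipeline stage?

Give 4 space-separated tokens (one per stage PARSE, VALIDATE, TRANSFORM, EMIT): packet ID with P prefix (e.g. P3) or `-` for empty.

Tick 1: [PARSE:P1(v=17,ok=F), VALIDATE:-, TRANSFORM:-, EMIT:-] out:-; in:P1
Tick 2: [PARSE:P2(v=13,ok=F), VALIDATE:P1(v=17,ok=F), TRANSFORM:-, EMIT:-] out:-; in:P2
Tick 3: [PARSE:P3(v=17,ok=F), VALIDATE:P2(v=13,ok=T), TRANSFORM:P1(v=0,ok=F), EMIT:-] out:-; in:P3
Tick 4: [PARSE:P4(v=7,ok=F), VALIDATE:P3(v=17,ok=F), TRANSFORM:P2(v=39,ok=T), EMIT:P1(v=0,ok=F)] out:-; in:P4
At end of tick 4: ['P4', 'P3', 'P2', 'P1']

Answer: P4 P3 P2 P1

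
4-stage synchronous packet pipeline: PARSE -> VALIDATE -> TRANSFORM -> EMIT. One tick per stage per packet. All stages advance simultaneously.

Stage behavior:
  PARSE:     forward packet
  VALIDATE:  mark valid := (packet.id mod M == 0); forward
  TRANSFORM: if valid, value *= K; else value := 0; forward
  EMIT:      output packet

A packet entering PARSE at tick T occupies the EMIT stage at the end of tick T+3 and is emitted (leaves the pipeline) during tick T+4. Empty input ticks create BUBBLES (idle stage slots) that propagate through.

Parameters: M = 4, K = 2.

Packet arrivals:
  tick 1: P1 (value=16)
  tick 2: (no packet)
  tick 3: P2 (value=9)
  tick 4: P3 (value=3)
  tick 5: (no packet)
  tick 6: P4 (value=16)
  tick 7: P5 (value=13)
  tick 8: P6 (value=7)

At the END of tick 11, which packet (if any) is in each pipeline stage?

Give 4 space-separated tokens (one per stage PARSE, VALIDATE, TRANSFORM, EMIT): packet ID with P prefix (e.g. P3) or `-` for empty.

Answer: - - - P6

Derivation:
Tick 1: [PARSE:P1(v=16,ok=F), VALIDATE:-, TRANSFORM:-, EMIT:-] out:-; in:P1
Tick 2: [PARSE:-, VALIDATE:P1(v=16,ok=F), TRANSFORM:-, EMIT:-] out:-; in:-
Tick 3: [PARSE:P2(v=9,ok=F), VALIDATE:-, TRANSFORM:P1(v=0,ok=F), EMIT:-] out:-; in:P2
Tick 4: [PARSE:P3(v=3,ok=F), VALIDATE:P2(v=9,ok=F), TRANSFORM:-, EMIT:P1(v=0,ok=F)] out:-; in:P3
Tick 5: [PARSE:-, VALIDATE:P3(v=3,ok=F), TRANSFORM:P2(v=0,ok=F), EMIT:-] out:P1(v=0); in:-
Tick 6: [PARSE:P4(v=16,ok=F), VALIDATE:-, TRANSFORM:P3(v=0,ok=F), EMIT:P2(v=0,ok=F)] out:-; in:P4
Tick 7: [PARSE:P5(v=13,ok=F), VALIDATE:P4(v=16,ok=T), TRANSFORM:-, EMIT:P3(v=0,ok=F)] out:P2(v=0); in:P5
Tick 8: [PARSE:P6(v=7,ok=F), VALIDATE:P5(v=13,ok=F), TRANSFORM:P4(v=32,ok=T), EMIT:-] out:P3(v=0); in:P6
Tick 9: [PARSE:-, VALIDATE:P6(v=7,ok=F), TRANSFORM:P5(v=0,ok=F), EMIT:P4(v=32,ok=T)] out:-; in:-
Tick 10: [PARSE:-, VALIDATE:-, TRANSFORM:P6(v=0,ok=F), EMIT:P5(v=0,ok=F)] out:P4(v=32); in:-
Tick 11: [PARSE:-, VALIDATE:-, TRANSFORM:-, EMIT:P6(v=0,ok=F)] out:P5(v=0); in:-
At end of tick 11: ['-', '-', '-', 'P6']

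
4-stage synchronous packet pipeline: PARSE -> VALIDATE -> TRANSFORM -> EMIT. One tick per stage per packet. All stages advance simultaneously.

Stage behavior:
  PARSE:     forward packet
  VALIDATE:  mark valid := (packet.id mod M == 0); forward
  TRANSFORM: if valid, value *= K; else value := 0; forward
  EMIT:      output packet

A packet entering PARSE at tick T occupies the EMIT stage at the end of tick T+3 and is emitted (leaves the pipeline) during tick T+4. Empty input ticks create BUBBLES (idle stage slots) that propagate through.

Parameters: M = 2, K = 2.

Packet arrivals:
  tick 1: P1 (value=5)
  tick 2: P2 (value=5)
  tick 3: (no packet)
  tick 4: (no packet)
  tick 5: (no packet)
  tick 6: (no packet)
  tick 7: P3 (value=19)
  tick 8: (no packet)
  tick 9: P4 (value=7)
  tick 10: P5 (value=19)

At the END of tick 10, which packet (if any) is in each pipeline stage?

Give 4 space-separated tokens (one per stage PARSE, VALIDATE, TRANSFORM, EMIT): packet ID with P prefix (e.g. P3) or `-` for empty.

Tick 1: [PARSE:P1(v=5,ok=F), VALIDATE:-, TRANSFORM:-, EMIT:-] out:-; in:P1
Tick 2: [PARSE:P2(v=5,ok=F), VALIDATE:P1(v=5,ok=F), TRANSFORM:-, EMIT:-] out:-; in:P2
Tick 3: [PARSE:-, VALIDATE:P2(v=5,ok=T), TRANSFORM:P1(v=0,ok=F), EMIT:-] out:-; in:-
Tick 4: [PARSE:-, VALIDATE:-, TRANSFORM:P2(v=10,ok=T), EMIT:P1(v=0,ok=F)] out:-; in:-
Tick 5: [PARSE:-, VALIDATE:-, TRANSFORM:-, EMIT:P2(v=10,ok=T)] out:P1(v=0); in:-
Tick 6: [PARSE:-, VALIDATE:-, TRANSFORM:-, EMIT:-] out:P2(v=10); in:-
Tick 7: [PARSE:P3(v=19,ok=F), VALIDATE:-, TRANSFORM:-, EMIT:-] out:-; in:P3
Tick 8: [PARSE:-, VALIDATE:P3(v=19,ok=F), TRANSFORM:-, EMIT:-] out:-; in:-
Tick 9: [PARSE:P4(v=7,ok=F), VALIDATE:-, TRANSFORM:P3(v=0,ok=F), EMIT:-] out:-; in:P4
Tick 10: [PARSE:P5(v=19,ok=F), VALIDATE:P4(v=7,ok=T), TRANSFORM:-, EMIT:P3(v=0,ok=F)] out:-; in:P5
At end of tick 10: ['P5', 'P4', '-', 'P3']

Answer: P5 P4 - P3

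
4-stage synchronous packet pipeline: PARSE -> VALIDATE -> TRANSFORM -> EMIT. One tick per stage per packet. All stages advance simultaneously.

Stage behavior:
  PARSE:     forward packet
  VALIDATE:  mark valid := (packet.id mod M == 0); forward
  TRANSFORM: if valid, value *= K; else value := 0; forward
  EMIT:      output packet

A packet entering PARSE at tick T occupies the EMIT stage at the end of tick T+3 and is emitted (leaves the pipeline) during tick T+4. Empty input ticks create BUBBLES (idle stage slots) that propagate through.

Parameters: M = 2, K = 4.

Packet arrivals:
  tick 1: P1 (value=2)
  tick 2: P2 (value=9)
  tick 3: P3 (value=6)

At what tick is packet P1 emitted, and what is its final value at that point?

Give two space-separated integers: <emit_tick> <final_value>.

Tick 1: [PARSE:P1(v=2,ok=F), VALIDATE:-, TRANSFORM:-, EMIT:-] out:-; in:P1
Tick 2: [PARSE:P2(v=9,ok=F), VALIDATE:P1(v=2,ok=F), TRANSFORM:-, EMIT:-] out:-; in:P2
Tick 3: [PARSE:P3(v=6,ok=F), VALIDATE:P2(v=9,ok=T), TRANSFORM:P1(v=0,ok=F), EMIT:-] out:-; in:P3
Tick 4: [PARSE:-, VALIDATE:P3(v=6,ok=F), TRANSFORM:P2(v=36,ok=T), EMIT:P1(v=0,ok=F)] out:-; in:-
Tick 5: [PARSE:-, VALIDATE:-, TRANSFORM:P3(v=0,ok=F), EMIT:P2(v=36,ok=T)] out:P1(v=0); in:-
Tick 6: [PARSE:-, VALIDATE:-, TRANSFORM:-, EMIT:P3(v=0,ok=F)] out:P2(v=36); in:-
Tick 7: [PARSE:-, VALIDATE:-, TRANSFORM:-, EMIT:-] out:P3(v=0); in:-
P1: arrives tick 1, valid=False (id=1, id%2=1), emit tick 5, final value 0

Answer: 5 0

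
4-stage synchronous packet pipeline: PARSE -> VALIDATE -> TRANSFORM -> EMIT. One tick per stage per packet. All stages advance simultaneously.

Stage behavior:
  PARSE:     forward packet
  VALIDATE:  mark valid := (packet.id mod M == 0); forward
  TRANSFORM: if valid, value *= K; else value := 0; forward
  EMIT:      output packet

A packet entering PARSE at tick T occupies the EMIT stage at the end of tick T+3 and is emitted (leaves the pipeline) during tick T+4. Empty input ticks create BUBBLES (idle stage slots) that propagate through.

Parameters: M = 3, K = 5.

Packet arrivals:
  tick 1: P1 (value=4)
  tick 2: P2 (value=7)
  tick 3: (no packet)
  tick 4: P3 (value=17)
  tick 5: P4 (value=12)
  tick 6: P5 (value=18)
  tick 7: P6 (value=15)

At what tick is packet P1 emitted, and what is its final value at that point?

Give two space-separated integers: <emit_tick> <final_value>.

Tick 1: [PARSE:P1(v=4,ok=F), VALIDATE:-, TRANSFORM:-, EMIT:-] out:-; in:P1
Tick 2: [PARSE:P2(v=7,ok=F), VALIDATE:P1(v=4,ok=F), TRANSFORM:-, EMIT:-] out:-; in:P2
Tick 3: [PARSE:-, VALIDATE:P2(v=7,ok=F), TRANSFORM:P1(v=0,ok=F), EMIT:-] out:-; in:-
Tick 4: [PARSE:P3(v=17,ok=F), VALIDATE:-, TRANSFORM:P2(v=0,ok=F), EMIT:P1(v=0,ok=F)] out:-; in:P3
Tick 5: [PARSE:P4(v=12,ok=F), VALIDATE:P3(v=17,ok=T), TRANSFORM:-, EMIT:P2(v=0,ok=F)] out:P1(v=0); in:P4
Tick 6: [PARSE:P5(v=18,ok=F), VALIDATE:P4(v=12,ok=F), TRANSFORM:P3(v=85,ok=T), EMIT:-] out:P2(v=0); in:P5
Tick 7: [PARSE:P6(v=15,ok=F), VALIDATE:P5(v=18,ok=F), TRANSFORM:P4(v=0,ok=F), EMIT:P3(v=85,ok=T)] out:-; in:P6
Tick 8: [PARSE:-, VALIDATE:P6(v=15,ok=T), TRANSFORM:P5(v=0,ok=F), EMIT:P4(v=0,ok=F)] out:P3(v=85); in:-
Tick 9: [PARSE:-, VALIDATE:-, TRANSFORM:P6(v=75,ok=T), EMIT:P5(v=0,ok=F)] out:P4(v=0); in:-
Tick 10: [PARSE:-, VALIDATE:-, TRANSFORM:-, EMIT:P6(v=75,ok=T)] out:P5(v=0); in:-
Tick 11: [PARSE:-, VALIDATE:-, TRANSFORM:-, EMIT:-] out:P6(v=75); in:-
P1: arrives tick 1, valid=False (id=1, id%3=1), emit tick 5, final value 0

Answer: 5 0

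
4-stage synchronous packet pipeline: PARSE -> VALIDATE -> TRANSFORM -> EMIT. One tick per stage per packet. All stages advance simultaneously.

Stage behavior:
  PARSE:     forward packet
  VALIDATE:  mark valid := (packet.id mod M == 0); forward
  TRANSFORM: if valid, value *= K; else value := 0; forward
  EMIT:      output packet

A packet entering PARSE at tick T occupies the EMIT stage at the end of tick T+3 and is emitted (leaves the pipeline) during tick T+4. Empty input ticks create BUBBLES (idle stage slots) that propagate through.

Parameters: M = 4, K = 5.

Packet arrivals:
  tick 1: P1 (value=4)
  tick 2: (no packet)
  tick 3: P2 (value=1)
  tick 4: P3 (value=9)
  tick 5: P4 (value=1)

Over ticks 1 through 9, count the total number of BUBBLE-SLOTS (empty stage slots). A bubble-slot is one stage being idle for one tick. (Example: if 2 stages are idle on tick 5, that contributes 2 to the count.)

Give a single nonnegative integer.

Tick 1: [PARSE:P1(v=4,ok=F), VALIDATE:-, TRANSFORM:-, EMIT:-] out:-; bubbles=3
Tick 2: [PARSE:-, VALIDATE:P1(v=4,ok=F), TRANSFORM:-, EMIT:-] out:-; bubbles=3
Tick 3: [PARSE:P2(v=1,ok=F), VALIDATE:-, TRANSFORM:P1(v=0,ok=F), EMIT:-] out:-; bubbles=2
Tick 4: [PARSE:P3(v=9,ok=F), VALIDATE:P2(v=1,ok=F), TRANSFORM:-, EMIT:P1(v=0,ok=F)] out:-; bubbles=1
Tick 5: [PARSE:P4(v=1,ok=F), VALIDATE:P3(v=9,ok=F), TRANSFORM:P2(v=0,ok=F), EMIT:-] out:P1(v=0); bubbles=1
Tick 6: [PARSE:-, VALIDATE:P4(v=1,ok=T), TRANSFORM:P3(v=0,ok=F), EMIT:P2(v=0,ok=F)] out:-; bubbles=1
Tick 7: [PARSE:-, VALIDATE:-, TRANSFORM:P4(v=5,ok=T), EMIT:P3(v=0,ok=F)] out:P2(v=0); bubbles=2
Tick 8: [PARSE:-, VALIDATE:-, TRANSFORM:-, EMIT:P4(v=5,ok=T)] out:P3(v=0); bubbles=3
Tick 9: [PARSE:-, VALIDATE:-, TRANSFORM:-, EMIT:-] out:P4(v=5); bubbles=4
Total bubble-slots: 20

Answer: 20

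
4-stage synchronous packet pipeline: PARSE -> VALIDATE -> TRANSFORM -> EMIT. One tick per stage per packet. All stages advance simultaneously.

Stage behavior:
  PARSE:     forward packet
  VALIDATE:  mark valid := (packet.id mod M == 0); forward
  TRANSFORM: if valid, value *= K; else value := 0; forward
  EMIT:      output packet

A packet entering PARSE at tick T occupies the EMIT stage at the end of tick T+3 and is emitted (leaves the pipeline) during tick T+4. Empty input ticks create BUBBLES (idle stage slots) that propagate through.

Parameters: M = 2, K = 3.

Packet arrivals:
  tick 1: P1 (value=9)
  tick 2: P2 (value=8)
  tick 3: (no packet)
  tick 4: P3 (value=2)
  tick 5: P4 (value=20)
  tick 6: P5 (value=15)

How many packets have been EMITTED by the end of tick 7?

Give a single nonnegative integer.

Answer: 2

Derivation:
Tick 1: [PARSE:P1(v=9,ok=F), VALIDATE:-, TRANSFORM:-, EMIT:-] out:-; in:P1
Tick 2: [PARSE:P2(v=8,ok=F), VALIDATE:P1(v=9,ok=F), TRANSFORM:-, EMIT:-] out:-; in:P2
Tick 3: [PARSE:-, VALIDATE:P2(v=8,ok=T), TRANSFORM:P1(v=0,ok=F), EMIT:-] out:-; in:-
Tick 4: [PARSE:P3(v=2,ok=F), VALIDATE:-, TRANSFORM:P2(v=24,ok=T), EMIT:P1(v=0,ok=F)] out:-; in:P3
Tick 5: [PARSE:P4(v=20,ok=F), VALIDATE:P3(v=2,ok=F), TRANSFORM:-, EMIT:P2(v=24,ok=T)] out:P1(v=0); in:P4
Tick 6: [PARSE:P5(v=15,ok=F), VALIDATE:P4(v=20,ok=T), TRANSFORM:P3(v=0,ok=F), EMIT:-] out:P2(v=24); in:P5
Tick 7: [PARSE:-, VALIDATE:P5(v=15,ok=F), TRANSFORM:P4(v=60,ok=T), EMIT:P3(v=0,ok=F)] out:-; in:-
Emitted by tick 7: ['P1', 'P2']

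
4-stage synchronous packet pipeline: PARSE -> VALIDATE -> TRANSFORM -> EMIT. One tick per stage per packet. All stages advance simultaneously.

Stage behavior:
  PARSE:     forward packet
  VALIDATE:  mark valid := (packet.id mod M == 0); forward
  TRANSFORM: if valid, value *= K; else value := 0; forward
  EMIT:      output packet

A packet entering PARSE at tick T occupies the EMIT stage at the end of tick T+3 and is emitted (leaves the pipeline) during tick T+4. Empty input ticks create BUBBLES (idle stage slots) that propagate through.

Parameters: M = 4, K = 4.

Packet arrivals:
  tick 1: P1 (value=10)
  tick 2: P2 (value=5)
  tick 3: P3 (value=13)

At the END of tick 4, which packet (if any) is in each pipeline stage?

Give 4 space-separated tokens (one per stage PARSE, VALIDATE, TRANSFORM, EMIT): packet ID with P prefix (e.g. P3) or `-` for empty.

Tick 1: [PARSE:P1(v=10,ok=F), VALIDATE:-, TRANSFORM:-, EMIT:-] out:-; in:P1
Tick 2: [PARSE:P2(v=5,ok=F), VALIDATE:P1(v=10,ok=F), TRANSFORM:-, EMIT:-] out:-; in:P2
Tick 3: [PARSE:P3(v=13,ok=F), VALIDATE:P2(v=5,ok=F), TRANSFORM:P1(v=0,ok=F), EMIT:-] out:-; in:P3
Tick 4: [PARSE:-, VALIDATE:P3(v=13,ok=F), TRANSFORM:P2(v=0,ok=F), EMIT:P1(v=0,ok=F)] out:-; in:-
At end of tick 4: ['-', 'P3', 'P2', 'P1']

Answer: - P3 P2 P1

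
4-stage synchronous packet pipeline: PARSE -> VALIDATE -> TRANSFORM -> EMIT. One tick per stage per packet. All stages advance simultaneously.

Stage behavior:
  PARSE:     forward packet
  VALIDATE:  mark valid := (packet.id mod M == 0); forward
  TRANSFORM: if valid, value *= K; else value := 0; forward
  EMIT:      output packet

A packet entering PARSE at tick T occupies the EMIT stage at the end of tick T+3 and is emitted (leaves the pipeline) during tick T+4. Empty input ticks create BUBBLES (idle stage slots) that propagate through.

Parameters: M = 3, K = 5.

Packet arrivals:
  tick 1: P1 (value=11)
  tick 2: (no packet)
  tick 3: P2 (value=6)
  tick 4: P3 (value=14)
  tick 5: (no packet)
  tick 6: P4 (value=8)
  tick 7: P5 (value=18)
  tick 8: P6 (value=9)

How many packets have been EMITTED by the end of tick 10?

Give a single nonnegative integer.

Answer: 4

Derivation:
Tick 1: [PARSE:P1(v=11,ok=F), VALIDATE:-, TRANSFORM:-, EMIT:-] out:-; in:P1
Tick 2: [PARSE:-, VALIDATE:P1(v=11,ok=F), TRANSFORM:-, EMIT:-] out:-; in:-
Tick 3: [PARSE:P2(v=6,ok=F), VALIDATE:-, TRANSFORM:P1(v=0,ok=F), EMIT:-] out:-; in:P2
Tick 4: [PARSE:P3(v=14,ok=F), VALIDATE:P2(v=6,ok=F), TRANSFORM:-, EMIT:P1(v=0,ok=F)] out:-; in:P3
Tick 5: [PARSE:-, VALIDATE:P3(v=14,ok=T), TRANSFORM:P2(v=0,ok=F), EMIT:-] out:P1(v=0); in:-
Tick 6: [PARSE:P4(v=8,ok=F), VALIDATE:-, TRANSFORM:P3(v=70,ok=T), EMIT:P2(v=0,ok=F)] out:-; in:P4
Tick 7: [PARSE:P5(v=18,ok=F), VALIDATE:P4(v=8,ok=F), TRANSFORM:-, EMIT:P3(v=70,ok=T)] out:P2(v=0); in:P5
Tick 8: [PARSE:P6(v=9,ok=F), VALIDATE:P5(v=18,ok=F), TRANSFORM:P4(v=0,ok=F), EMIT:-] out:P3(v=70); in:P6
Tick 9: [PARSE:-, VALIDATE:P6(v=9,ok=T), TRANSFORM:P5(v=0,ok=F), EMIT:P4(v=0,ok=F)] out:-; in:-
Tick 10: [PARSE:-, VALIDATE:-, TRANSFORM:P6(v=45,ok=T), EMIT:P5(v=0,ok=F)] out:P4(v=0); in:-
Emitted by tick 10: ['P1', 'P2', 'P3', 'P4']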